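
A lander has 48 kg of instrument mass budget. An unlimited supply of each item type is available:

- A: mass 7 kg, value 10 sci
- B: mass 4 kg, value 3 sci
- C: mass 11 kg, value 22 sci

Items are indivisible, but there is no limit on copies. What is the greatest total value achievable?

Best value-per-unit is C at 22/11; filling with it alone gives 4×22 = 88.
Optimal mix: 1×B + 4×C → mass 48, value 91.

91 sci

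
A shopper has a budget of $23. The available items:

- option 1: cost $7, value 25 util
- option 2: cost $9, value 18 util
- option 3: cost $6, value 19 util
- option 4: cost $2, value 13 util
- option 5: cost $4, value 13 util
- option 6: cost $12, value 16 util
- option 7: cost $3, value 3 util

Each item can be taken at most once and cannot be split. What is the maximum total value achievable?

73 util

Check high-value combinations within $23:
- option 1+option 3+option 4+option 5+option 7: cost 7+6+2+4+3=22, value 25+19+13+13+3=73
- option 1+option 3+option 4+option 5: cost 7+6+2+4=19, value 25+19+13+13=70
- option 1+option 2+option 4+option 5: cost 7+9+2+4=22, value 25+18+13+13=69
Best: 73 util.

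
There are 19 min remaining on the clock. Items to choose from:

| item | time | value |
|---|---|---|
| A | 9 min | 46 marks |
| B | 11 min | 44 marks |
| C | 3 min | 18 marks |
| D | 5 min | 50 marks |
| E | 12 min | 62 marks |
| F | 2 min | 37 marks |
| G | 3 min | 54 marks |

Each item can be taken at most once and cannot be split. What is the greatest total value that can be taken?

187 marks

Check high-value combinations within 19 min:
- A+D+F+G: time 9+5+2+3=19, value 46+50+37+54=187
- C+D+F+G: time 3+5+2+3=13, value 18+50+37+54=159
- A+C+F+G: time 9+3+2+3=17, value 46+18+37+54=155
- E+F+G: time 12+2+3=17, value 62+37+54=153
Best: 187 marks.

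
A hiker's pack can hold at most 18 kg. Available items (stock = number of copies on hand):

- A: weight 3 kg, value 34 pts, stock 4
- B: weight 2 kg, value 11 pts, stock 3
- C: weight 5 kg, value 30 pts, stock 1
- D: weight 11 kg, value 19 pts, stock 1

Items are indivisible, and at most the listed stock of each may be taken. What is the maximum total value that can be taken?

169 pts

Top feasible selections:
- 4×A + 3×B: weight 18, value 169
- 4×A + 1×C: weight 17, value 166
- 4×A + 2×B: weight 16, value 158
- 3×A + 2×B + 1×C: weight 18, value 154
Best: 169 pts.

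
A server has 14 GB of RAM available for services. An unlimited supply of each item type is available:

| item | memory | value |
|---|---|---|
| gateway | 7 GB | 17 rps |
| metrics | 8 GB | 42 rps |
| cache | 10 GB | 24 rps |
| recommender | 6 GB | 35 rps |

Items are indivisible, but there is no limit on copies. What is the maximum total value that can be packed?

77 rps

Best value-per-unit is recommender at 35/6; filling with it alone gives 2×35 = 70.
Optimal mix: 1×metrics + 1×recommender → memory 14, value 77.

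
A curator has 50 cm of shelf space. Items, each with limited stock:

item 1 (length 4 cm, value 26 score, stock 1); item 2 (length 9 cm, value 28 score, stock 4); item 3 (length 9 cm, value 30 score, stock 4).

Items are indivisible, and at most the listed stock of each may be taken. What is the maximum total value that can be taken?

Top feasible selections:
- 1×item 1 + 1×item 2 + 4×item 3: length 49, value 174
- 1×item 1 + 2×item 2 + 3×item 3: length 49, value 172
Best: 174 score.

174 score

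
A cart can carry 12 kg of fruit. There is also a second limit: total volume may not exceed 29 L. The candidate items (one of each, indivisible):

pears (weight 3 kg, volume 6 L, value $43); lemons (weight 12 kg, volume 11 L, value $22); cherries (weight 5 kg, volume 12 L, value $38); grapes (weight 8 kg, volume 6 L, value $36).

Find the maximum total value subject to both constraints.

Feasible sets respecting both limits:
- pears+cherries: weight 8, volume 18, value 81
- pears+grapes: weight 11, volume 12, value 79
- pears: weight 3, volume 6, value 43
Best: $81.

$81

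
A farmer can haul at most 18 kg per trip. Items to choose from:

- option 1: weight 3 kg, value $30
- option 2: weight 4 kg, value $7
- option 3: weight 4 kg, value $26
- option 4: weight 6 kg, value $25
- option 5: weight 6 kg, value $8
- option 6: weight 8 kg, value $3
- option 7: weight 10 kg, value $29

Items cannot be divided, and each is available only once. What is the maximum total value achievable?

Check high-value combinations within 18 kg:
- option 1+option 2+option 3+option 4: weight 3+4+4+6=17, value 30+7+26+25=88
- option 1+option 3+option 7: weight 3+4+10=17, value 30+26+29=85
- option 1+option 3+option 4: weight 3+4+6=13, value 30+26+25=81
- option 1+option 2+option 3+option 5: weight 3+4+4+6=17, value 30+7+26+8=71
Best: $88.

$88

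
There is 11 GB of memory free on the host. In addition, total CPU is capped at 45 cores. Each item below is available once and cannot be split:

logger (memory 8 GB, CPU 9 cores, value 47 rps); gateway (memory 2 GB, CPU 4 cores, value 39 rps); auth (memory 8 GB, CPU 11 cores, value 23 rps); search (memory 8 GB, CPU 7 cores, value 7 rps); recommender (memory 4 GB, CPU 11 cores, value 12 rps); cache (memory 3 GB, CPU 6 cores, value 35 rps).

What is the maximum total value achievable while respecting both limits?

86 rps

Feasible sets respecting both limits:
- logger+gateway: memory 10, CPU 13, value 86
- gateway+recommender+cache: memory 9, CPU 21, value 86
- logger+cache: memory 11, CPU 15, value 82
- gateway+cache: memory 5, CPU 10, value 74
Best: 86 rps.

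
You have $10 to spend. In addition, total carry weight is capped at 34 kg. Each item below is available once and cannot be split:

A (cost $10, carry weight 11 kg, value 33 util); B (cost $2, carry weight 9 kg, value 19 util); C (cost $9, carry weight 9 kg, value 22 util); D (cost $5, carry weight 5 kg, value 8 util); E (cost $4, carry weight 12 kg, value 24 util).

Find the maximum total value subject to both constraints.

Feasible sets respecting both limits:
- B+E: cost 6, carry weight 21, value 43
- A: cost 10, carry weight 11, value 33
- D+E: cost 9, carry weight 17, value 32
Best: 43 util.

43 util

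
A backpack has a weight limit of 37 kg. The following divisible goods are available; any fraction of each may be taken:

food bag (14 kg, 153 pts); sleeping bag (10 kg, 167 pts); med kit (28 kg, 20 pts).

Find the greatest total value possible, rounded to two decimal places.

Take in order of value per unit:
- sleeping bag (167/10 per unit): all 10 → value 167, running total 167.00
- food bag (153/14 per unit): all 14 → value 153, running total 320.00
- med kit (20/28 per unit): 13 of 28 → value 13×20/28 = 9.2857, running total 329.29
Total 329.29.

329.29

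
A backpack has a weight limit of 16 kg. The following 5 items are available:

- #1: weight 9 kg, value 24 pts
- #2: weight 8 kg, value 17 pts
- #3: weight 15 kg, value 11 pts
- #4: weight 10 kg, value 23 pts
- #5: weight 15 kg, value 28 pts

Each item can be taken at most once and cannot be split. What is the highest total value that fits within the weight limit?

28 pts

This is a 0/1 knapsack; check combinations near the capacity.
- #5: weight 15, value 28
- #1: weight 9, value 24
- #4: weight 10, value 23
- #2: weight 8, value 17
- #3: weight 15, value 11
Best: 28 pts.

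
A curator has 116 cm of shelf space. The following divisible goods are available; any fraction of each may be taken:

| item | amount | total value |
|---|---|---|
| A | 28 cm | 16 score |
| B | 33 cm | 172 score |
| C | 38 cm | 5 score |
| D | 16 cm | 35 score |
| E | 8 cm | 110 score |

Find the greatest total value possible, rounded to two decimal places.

337.08

Take in order of value per unit:
- E (110/8 per unit): all 8 → value 110, running total 110.00
- B (172/33 per unit): all 33 → value 172, running total 282.00
- D (35/16 per unit): all 16 → value 35, running total 317.00
- A (16/28 per unit): all 28 → value 16, running total 333.00
- C (5/38 per unit): 31 of 38 → value 31×5/38 = 4.0789, running total 337.08
Total 337.08.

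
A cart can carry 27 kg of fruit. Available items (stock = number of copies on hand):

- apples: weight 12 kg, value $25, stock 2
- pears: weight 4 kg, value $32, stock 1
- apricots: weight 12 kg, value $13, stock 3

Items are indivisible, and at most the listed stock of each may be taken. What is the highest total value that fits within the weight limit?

$57

Top feasible selections:
- 1×apples + 1×pears: weight 16, value 57
- 2×apples: weight 24, value 50
- 1×pears + 1×apricots: weight 16, value 45
Best: $57.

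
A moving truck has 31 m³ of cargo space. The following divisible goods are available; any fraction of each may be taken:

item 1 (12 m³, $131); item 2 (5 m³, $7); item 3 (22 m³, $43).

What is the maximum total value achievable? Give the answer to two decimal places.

168.14

Take in order of value per unit:
- item 1 (131/12 per unit): all 12 → value 131, running total 131.00
- item 3 (43/22 per unit): 19 of 22 → value 19×43/22 = 37.1364, running total 168.14
Total 168.14.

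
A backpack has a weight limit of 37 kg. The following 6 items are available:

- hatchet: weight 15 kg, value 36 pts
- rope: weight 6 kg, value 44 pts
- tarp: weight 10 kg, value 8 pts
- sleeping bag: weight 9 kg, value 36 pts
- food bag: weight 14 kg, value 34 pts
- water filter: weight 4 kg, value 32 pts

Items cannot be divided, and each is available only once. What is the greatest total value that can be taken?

148 pts

Check high-value combinations within 37 kg:
- hatchet+rope+sleeping bag+water filter: weight 15+6+9+4=34, value 36+44+36+32=148
- rope+sleeping bag+food bag+water filter: weight 6+9+14+4=33, value 44+36+34+32=146
- rope+tarp+sleeping bag+water filter: weight 6+10+9+4=29, value 44+8+36+32=120
Best: 148 pts.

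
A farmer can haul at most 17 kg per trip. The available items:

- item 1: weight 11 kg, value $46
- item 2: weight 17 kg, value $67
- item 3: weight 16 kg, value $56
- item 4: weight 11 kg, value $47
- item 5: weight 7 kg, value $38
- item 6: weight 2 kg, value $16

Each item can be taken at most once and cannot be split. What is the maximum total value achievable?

$67

Check high-value combinations within 17 kg:
- item 2: weight 17, value 67
- item 4+item 6: weight 11+2=13, value 47+16=63
- item 1+item 6: weight 11+2=13, value 46+16=62
- item 3: weight 16, value 56
Best: $67.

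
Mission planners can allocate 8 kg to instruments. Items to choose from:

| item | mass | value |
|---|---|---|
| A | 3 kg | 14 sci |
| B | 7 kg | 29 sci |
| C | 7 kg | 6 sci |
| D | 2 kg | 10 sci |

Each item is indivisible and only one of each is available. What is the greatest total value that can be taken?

29 sci

This is a 0/1 knapsack; check combinations near the capacity.
- B: mass 7, value 29
- A+D: mass 3+2=5, value 14+10=24
- A: mass 3, value 14
- D: mass 2, value 10
Best: 29 sci.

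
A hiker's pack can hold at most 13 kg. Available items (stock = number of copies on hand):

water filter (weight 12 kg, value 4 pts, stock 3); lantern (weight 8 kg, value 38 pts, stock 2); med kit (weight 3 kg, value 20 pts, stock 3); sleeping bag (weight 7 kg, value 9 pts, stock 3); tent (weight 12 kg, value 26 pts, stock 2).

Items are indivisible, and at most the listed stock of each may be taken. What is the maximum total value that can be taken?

60 pts

Best selections within weight 13 and stock limits:
- 3×med kit: weight 9, value 60
- 1×lantern + 1×med kit: weight 11, value 58
- 2×med kit + 1×sleeping bag: weight 13, value 49
Best: 60 pts.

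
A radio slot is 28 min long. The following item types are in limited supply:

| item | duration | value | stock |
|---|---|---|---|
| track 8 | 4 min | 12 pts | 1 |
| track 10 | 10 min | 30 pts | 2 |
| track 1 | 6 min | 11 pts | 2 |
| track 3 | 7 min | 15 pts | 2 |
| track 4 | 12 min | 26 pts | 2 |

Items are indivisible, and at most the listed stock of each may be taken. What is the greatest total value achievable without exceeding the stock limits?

75 pts

Best selections within duration 28 and stock limits:
- 2×track 10 + 1×track 3: duration 27, value 75
- 1×track 8 + 2×track 10: duration 24, value 72
- 1×track 8 + 1×track 10 + 2×track 3: duration 28, value 72
- 2×track 10 + 1×track 1: duration 26, value 71
Best: 75 pts.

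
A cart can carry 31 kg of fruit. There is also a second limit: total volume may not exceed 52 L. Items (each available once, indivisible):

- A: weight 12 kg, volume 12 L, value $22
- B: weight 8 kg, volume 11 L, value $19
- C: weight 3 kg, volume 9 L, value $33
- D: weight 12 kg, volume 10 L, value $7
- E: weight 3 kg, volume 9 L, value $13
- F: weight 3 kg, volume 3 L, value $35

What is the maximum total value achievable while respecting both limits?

Feasible sets respecting both limits:
- A+B+C+E+F: weight 29, volume 44, value 122
- A+B+C+F: weight 26, volume 35, value 109
- B+C+D+E+F: weight 29, volume 42, value 107
- A+C+E+F: weight 21, volume 33, value 103
Best: $122.

$122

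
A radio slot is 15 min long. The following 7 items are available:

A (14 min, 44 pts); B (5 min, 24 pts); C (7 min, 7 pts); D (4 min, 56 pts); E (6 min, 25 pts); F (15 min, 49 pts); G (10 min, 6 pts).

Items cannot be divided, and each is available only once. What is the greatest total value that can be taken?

105 pts

This is a 0/1 knapsack; check combinations near the capacity.
- B+D+E: duration 5+4+6=15, value 24+56+25=105
- D+E: duration 4+6=10, value 56+25=81
- B+D: duration 5+4=9, value 24+56=80
Best: 105 pts.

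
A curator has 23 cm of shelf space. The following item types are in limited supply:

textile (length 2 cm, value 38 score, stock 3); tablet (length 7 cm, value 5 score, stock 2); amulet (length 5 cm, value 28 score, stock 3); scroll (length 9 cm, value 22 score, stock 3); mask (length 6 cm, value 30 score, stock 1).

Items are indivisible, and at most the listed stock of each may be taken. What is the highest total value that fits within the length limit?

Top feasible selections:
- 3×textile + 2×amulet + 1×mask: length 22, value 200
- 3×textile + 3×amulet: length 21, value 198
- 3×textile + 1×tablet + 2×amulet: length 23, value 175
Best: 200 score.

200 score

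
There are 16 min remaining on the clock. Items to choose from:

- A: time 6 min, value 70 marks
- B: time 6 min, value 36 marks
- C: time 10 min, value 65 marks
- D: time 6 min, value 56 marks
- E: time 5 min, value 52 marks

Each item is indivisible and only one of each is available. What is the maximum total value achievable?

This is a 0/1 knapsack; check combinations near the capacity.
- A+C: time 6+10=16, value 70+65=135
- A+D: time 6+6=12, value 70+56=126
- A+E: time 6+5=11, value 70+52=122
- C+D: time 10+6=16, value 65+56=121
Best: 135 marks.

135 marks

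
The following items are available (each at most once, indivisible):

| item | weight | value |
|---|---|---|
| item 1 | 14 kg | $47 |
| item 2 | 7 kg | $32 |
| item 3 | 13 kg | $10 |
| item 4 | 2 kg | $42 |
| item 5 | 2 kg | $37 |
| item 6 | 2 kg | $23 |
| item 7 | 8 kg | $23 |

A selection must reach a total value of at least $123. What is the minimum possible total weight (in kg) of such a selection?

Subsets with value ≥ 123, sorted by total weight:
- item 2+item 4+item 5+item 6: weight 13, value 134
- item 4+item 5+item 6+item 7: weight 14, value 125
- item 1+item 4+item 5: weight 18, value 126
Minimum weight: 13 kg.

13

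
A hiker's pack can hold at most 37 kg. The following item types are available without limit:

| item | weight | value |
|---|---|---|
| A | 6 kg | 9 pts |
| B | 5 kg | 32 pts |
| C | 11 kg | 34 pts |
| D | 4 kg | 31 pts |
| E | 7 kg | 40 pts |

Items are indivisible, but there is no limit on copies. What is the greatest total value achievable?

Best value-per-unit is D at 31/4; filling with it alone gives 9×31 = 279.
Optimal mix: 1×B + 8×D → weight 37, value 280.

280 pts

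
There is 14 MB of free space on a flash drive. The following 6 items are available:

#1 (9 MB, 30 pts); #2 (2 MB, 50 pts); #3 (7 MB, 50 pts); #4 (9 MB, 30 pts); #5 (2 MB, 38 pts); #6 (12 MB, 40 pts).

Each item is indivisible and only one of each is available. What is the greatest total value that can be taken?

138 pts

This is a 0/1 knapsack; check combinations near the capacity.
- #2+#3+#5: size 2+7+2=11, value 50+50+38=138
- #1+#2+#5: size 9+2+2=13, value 30+50+38=118
- #2+#4+#5: size 2+9+2=13, value 50+30+38=118
- #2+#3: size 2+7=9, value 50+50=100
- #2+#6: size 2+12=14, value 50+40=90
Best: 138 pts.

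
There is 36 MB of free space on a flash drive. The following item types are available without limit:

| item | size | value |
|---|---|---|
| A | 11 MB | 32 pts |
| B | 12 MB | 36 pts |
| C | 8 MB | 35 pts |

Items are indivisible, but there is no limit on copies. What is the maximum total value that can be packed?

141 pts

Best value-per-unit is C at 35/8; filling with it alone gives 4×35 = 140.
Optimal mix: 1×B + 3×C → size 36, value 141.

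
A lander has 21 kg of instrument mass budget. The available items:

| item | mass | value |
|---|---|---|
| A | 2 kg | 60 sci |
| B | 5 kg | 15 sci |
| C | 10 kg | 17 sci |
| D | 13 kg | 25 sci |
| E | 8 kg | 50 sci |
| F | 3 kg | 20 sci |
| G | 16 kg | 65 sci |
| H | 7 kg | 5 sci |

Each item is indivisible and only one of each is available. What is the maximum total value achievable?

145 sci

Check high-value combinations within 21 kg:
- A+B+E+F: mass 2+5+8+3=18, value 60+15+50+20=145
- A+F+G: mass 2+3+16=21, value 60+20+65=145
- A+E+F+H: mass 2+8+3+7=20, value 60+50+20+5=135
- A+E+F: mass 2+8+3=13, value 60+50+20=130
- A+C+E: mass 2+10+8=20, value 60+17+50=127
Best: 145 sci.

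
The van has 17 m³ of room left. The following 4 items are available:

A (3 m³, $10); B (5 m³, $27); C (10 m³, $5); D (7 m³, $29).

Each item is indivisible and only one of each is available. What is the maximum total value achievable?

Check high-value combinations within 17 m³:
- A+B+D: volume 3+5+7=15, value 10+27+29=66
- B+D: volume 5+7=12, value 27+29=56
- A+D: volume 3+7=10, value 10+29=39
Best: $66.

$66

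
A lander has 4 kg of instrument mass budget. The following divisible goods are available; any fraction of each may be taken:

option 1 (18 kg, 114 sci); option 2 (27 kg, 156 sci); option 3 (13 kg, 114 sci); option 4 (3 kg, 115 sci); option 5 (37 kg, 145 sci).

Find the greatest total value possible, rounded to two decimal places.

123.77

Take in order of value per unit:
- option 4 (115/3 per unit): all 3 → value 115, running total 115.00
- option 3 (114/13 per unit): 1 of 13 → value 1×114/13 = 8.7692, running total 123.77
Total 123.77.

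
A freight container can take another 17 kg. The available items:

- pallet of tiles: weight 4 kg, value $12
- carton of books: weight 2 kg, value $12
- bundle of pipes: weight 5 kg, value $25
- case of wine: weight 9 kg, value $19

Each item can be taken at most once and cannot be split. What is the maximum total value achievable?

$56

Check high-value combinations within 17 kg:
- carton of books+bundle of pipes+case of wine: weight 2+5+9=16, value 12+25+19=56
- pallet of tiles+carton of books+bundle of pipes: weight 4+2+5=11, value 12+12+25=49
- bundle of pipes+case of wine: weight 5+9=14, value 25+19=44
- pallet of tiles+carton of books+case of wine: weight 4+2+9=15, value 12+12+19=43
Best: $56.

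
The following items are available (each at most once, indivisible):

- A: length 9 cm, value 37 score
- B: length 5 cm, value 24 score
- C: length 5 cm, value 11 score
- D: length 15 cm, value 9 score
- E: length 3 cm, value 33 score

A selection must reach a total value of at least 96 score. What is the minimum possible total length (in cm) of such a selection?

22

Subsets with value ≥ 96, sorted by total length:
- A+B+C+E: length 22, value 105
- A+B+D+E: length 32, value 103
- A+B+C+D+E: length 37, value 114
Minimum length: 22 cm.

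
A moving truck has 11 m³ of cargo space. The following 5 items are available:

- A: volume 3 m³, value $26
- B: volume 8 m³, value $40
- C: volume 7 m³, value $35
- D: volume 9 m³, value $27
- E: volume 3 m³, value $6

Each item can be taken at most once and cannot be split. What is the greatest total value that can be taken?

Check high-value combinations within 11 m³:
- A+B: volume 3+8=11, value 26+40=66
- A+C: volume 3+7=10, value 26+35=61
- B+E: volume 8+3=11, value 40+6=46
- C+E: volume 7+3=10, value 35+6=41
Best: $66.

$66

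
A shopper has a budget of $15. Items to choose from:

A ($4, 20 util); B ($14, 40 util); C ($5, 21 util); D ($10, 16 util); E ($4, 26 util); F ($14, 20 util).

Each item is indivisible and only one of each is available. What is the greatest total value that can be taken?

This is a 0/1 knapsack; check combinations near the capacity.
- A+C+E: cost 4+5+4=13, value 20+21+26=67
- C+E: cost 5+4=9, value 21+26=47
- A+E: cost 4+4=8, value 20+26=46
- D+E: cost 10+4=14, value 16+26=42
- A+C: cost 4+5=9, value 20+21=41
Best: 67 util.

67 util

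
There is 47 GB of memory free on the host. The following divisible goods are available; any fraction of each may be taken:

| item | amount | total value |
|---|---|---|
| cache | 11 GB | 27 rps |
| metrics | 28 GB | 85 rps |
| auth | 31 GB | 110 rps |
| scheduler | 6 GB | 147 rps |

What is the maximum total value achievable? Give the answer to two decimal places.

287.36

Take in order of value per unit:
- scheduler (147/6 per unit): all 6 → value 147, running total 147.00
- auth (110/31 per unit): all 31 → value 110, running total 257.00
- metrics (85/28 per unit): 10 of 28 → value 10×85/28 = 30.3571, running total 287.36
Total 287.36.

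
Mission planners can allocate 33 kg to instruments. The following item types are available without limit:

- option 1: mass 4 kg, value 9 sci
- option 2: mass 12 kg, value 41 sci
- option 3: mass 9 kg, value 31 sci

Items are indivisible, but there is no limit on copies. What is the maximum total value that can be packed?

Best value-per-unit is option 3 at 31/9; filling with it alone gives 3×31 = 93.
Optimal mix: 2×option 2 + 1×option 3 → mass 33, value 113.

113 sci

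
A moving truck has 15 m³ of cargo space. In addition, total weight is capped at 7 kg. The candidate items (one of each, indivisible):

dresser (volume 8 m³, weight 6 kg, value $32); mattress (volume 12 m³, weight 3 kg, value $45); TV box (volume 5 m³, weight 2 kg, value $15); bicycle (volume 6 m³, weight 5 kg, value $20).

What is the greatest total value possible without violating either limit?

$45

Feasible sets respecting both limits:
- mattress: volume 12, weight 3, value 45
- TV box+bicycle: volume 11, weight 7, value 35
- dresser: volume 8, weight 6, value 32
Best: $45.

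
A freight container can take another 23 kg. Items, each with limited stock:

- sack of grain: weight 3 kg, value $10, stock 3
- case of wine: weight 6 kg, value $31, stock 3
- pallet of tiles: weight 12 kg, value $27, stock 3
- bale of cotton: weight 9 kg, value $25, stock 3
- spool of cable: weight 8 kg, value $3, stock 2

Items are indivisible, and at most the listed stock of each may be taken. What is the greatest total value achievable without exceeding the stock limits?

$103

Top feasible selections:
- 1×sack of grain + 3×case of wine: weight 21, value 103
- 3×case of wine: weight 18, value 93
- 3×sack of grain + 2×case of wine: weight 21, value 92
Best: $103.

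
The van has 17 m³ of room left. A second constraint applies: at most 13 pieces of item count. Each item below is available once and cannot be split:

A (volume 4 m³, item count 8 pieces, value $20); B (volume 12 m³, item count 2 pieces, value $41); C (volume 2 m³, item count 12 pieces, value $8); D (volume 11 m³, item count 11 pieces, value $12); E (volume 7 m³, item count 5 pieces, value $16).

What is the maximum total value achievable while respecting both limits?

Feasible sets respecting both limits:
- A+B: volume 16, item count 10, value 61
- B: volume 12, item count 2, value 41
- A+E: volume 11, item count 13, value 36
- A: volume 4, item count 8, value 20
Best: $61.

$61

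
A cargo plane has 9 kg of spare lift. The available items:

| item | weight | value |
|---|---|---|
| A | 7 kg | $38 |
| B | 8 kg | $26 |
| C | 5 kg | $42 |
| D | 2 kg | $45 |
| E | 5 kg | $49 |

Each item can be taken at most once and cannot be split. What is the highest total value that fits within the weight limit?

Check high-value combinations within 9 kg:
- D+E: weight 2+5=7, value 45+49=94
- C+D: weight 5+2=7, value 42+45=87
- A+D: weight 7+2=9, value 38+45=83
Best: $94.

$94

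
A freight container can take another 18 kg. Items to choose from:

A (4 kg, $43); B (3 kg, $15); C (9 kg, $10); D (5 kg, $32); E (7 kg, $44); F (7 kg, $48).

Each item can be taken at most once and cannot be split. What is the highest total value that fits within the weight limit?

Check high-value combinations within 18 kg:
- A+E+F: weight 4+7+7=18, value 43+44+48=135
- A+D+F: weight 4+5+7=16, value 43+32+48=123
- A+D+E: weight 4+5+7=16, value 43+32+44=119
Best: $135.

$135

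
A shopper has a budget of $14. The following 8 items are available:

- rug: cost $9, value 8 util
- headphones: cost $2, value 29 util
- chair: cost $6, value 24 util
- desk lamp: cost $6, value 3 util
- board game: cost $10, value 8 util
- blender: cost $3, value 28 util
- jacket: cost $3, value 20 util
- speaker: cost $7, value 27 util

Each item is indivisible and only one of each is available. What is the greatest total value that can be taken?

101 util

Check high-value combinations within $14:
- headphones+chair+blender+jacket: cost 2+6+3+3=14, value 29+24+28+20=101
- headphones+blender+speaker: cost 2+3+7=12, value 29+28+27=84
- headphones+chair+blender: cost 2+6+3=11, value 29+24+28=81
- headphones+desk lamp+blender+jacket: cost 2+6+3+3=14, value 29+3+28+20=80
Best: 101 util.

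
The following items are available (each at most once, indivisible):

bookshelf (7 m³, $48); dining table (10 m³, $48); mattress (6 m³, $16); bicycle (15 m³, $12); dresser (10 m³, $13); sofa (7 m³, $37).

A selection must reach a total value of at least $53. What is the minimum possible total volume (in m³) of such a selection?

13

Subsets with value ≥ 53, sorted by total volume:
- bookshelf+mattress: volume 13, value 64
- mattress+sofa: volume 13, value 53
- bookshelf+sofa: volume 14, value 85
Minimum volume: 13 m³.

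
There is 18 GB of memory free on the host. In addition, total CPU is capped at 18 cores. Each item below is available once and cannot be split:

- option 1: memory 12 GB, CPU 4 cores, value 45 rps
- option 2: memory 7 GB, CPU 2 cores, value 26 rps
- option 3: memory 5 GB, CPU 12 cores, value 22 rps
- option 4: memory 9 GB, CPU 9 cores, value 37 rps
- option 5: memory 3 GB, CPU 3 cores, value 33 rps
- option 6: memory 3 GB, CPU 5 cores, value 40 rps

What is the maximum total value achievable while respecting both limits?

118 rps

Feasible sets respecting both limits:
- option 1+option 5+option 6: memory 18, CPU 12, value 118
- option 4+option 5+option 6: memory 15, CPU 17, value 110
- option 2+option 5+option 6: memory 13, CPU 10, value 99
- option 1+option 6: memory 15, CPU 9, value 85
Best: 118 rps.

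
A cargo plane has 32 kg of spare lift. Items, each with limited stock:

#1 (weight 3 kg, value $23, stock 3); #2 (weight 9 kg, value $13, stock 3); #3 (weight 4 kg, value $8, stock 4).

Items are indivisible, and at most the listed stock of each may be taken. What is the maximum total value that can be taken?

Best selections within weight 32 and stock limits:
- 3×#1 + 1×#2 + 3×#3: weight 30, value 106
- 3×#1 + 2×#2 + 1×#3: weight 31, value 103
Best: $106.

$106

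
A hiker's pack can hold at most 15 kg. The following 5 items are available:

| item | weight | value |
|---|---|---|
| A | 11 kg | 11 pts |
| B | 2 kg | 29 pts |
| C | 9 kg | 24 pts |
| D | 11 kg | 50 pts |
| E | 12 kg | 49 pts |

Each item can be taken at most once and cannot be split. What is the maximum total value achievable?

79 pts

Check high-value combinations within 15 kg:
- B+D: weight 2+11=13, value 29+50=79
- B+E: weight 2+12=14, value 29+49=78
- B+C: weight 2+9=11, value 29+24=53
- D: weight 11, value 50
- E: weight 12, value 49
Best: 79 pts.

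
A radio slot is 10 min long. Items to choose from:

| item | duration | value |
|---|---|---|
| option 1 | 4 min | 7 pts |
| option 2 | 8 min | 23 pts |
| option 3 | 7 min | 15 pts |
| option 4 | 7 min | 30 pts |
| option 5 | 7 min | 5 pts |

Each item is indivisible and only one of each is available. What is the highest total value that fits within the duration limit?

30 pts

This is a 0/1 knapsack; check combinations near the capacity.
- option 4: duration 7, value 30
- option 2: duration 8, value 23
- option 3: duration 7, value 15
- option 1: duration 4, value 7
Best: 30 pts.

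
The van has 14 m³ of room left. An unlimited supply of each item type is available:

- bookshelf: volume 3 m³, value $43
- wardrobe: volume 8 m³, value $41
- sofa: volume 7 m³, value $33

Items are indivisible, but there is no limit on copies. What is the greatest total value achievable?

$172

Best value-per-unit is bookshelf at 43/3, and filling with it alone uses volume 4×3=12. No mix of the others beats 4×43 = 172.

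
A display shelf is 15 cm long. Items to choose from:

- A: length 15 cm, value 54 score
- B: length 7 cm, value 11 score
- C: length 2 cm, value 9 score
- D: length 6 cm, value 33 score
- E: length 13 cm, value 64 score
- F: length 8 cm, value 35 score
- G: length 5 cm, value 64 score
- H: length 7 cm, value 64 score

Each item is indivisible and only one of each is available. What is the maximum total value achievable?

Check high-value combinations within 15 cm:
- C+G+H: length 2+5+7=14, value 9+64+64=137
- G+H: length 5+7=12, value 64+64=128
- C+F+G: length 2+8+5=15, value 9+35+64=108
Best: 137 score.

137 score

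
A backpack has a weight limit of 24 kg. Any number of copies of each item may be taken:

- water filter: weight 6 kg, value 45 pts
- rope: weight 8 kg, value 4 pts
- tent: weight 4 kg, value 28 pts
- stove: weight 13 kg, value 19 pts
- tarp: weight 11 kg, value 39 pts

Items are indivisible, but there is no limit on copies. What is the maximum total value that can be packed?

Best value-per-unit is water filter at 45/6, and filling with it alone uses weight 4×6=24. No mix of the others beats 4×45 = 180.

180 pts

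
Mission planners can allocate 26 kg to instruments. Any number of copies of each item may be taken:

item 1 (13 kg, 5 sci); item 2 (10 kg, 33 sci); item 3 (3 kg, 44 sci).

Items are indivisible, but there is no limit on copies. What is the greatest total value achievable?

352 sci

Best value-per-unit is item 3 at 44/3, and filling with it alone uses mass 8×3=24. No mix of the others beats 8×44 = 352.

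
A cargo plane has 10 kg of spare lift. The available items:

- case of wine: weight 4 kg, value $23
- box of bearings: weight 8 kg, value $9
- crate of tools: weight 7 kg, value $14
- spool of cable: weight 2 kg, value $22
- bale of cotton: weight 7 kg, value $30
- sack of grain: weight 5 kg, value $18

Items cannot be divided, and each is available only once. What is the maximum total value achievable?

$52

Check high-value combinations within 10 kg:
- spool of cable+bale of cotton: weight 2+7=9, value 22+30=52
- case of wine+spool of cable: weight 4+2=6, value 23+22=45
- case of wine+sack of grain: weight 4+5=9, value 23+18=41
- spool of cable+sack of grain: weight 2+5=7, value 22+18=40
Best: $52.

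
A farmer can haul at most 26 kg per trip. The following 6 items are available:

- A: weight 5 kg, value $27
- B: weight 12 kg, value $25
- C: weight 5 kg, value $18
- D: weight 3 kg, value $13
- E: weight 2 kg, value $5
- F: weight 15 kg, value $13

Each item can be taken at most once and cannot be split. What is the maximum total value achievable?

$83

Check high-value combinations within 26 kg:
- A+B+C+D: weight 5+12+5+3=25, value 27+25+18+13=83
- A+B+C+E: weight 5+12+5+2=24, value 27+25+18+5=75
- A+B+C: weight 5+12+5=22, value 27+25+18=70
- A+B+D+E: weight 5+12+3+2=22, value 27+25+13+5=70
- A+B+D: weight 5+12+3=20, value 27+25+13=65
Best: $83.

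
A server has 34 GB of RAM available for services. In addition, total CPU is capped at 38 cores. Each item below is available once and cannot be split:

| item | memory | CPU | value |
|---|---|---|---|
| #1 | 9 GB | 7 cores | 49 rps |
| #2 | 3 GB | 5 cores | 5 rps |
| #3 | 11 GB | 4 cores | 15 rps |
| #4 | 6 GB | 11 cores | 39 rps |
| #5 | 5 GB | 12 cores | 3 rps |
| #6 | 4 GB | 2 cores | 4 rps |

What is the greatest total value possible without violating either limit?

112 rps

Feasible sets respecting both limits:
- #1+#2+#3+#4+#6: memory 33, CPU 29, value 112
- #1+#2+#3+#4: memory 29, CPU 27, value 108
- #1+#3+#4+#6: memory 30, CPU 24, value 107
- #1+#3+#4+#5: memory 31, CPU 34, value 106
Best: 112 rps.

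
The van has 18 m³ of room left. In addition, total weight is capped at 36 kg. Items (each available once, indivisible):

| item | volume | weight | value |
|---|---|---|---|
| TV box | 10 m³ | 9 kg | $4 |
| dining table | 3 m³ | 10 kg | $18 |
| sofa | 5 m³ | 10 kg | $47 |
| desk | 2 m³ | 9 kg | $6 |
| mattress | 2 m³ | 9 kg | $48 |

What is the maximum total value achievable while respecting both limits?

Feasible sets respecting both limits:
- dining table+sofa+mattress: volume 10, weight 29, value 113
- sofa+desk+mattress: volume 9, weight 28, value 101
- TV box+sofa+mattress: volume 17, weight 28, value 99
Best: $113.

$113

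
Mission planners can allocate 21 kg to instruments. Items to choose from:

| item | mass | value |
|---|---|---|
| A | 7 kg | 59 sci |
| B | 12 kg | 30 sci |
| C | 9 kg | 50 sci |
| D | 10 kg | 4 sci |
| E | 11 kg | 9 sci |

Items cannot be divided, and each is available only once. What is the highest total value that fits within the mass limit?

109 sci

Check high-value combinations within 21 kg:
- A+C: mass 7+9=16, value 59+50=109
- A+B: mass 7+12=19, value 59+30=89
- B+C: mass 12+9=21, value 30+50=80
- A+E: mass 7+11=18, value 59+9=68
- A+D: mass 7+10=17, value 59+4=63
Best: 109 sci.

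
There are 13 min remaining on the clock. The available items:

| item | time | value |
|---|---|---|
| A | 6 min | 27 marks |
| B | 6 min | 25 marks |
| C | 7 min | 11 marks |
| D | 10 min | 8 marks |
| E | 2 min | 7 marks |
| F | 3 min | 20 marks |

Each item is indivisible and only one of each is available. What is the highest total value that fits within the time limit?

54 marks

Check high-value combinations within 13 min:
- A+E+F: time 6+2+3=11, value 27+7+20=54
- B+E+F: time 6+2+3=11, value 25+7+20=52
- A+B: time 6+6=12, value 27+25=52
Best: 54 marks.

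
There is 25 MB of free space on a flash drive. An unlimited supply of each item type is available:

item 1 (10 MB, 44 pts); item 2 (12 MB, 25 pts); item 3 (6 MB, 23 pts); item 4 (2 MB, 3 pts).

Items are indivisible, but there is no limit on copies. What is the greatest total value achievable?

94 pts

Best value-per-unit is item 1 at 44/10; filling with it alone gives 2×44 = 88.
Optimal mix: 2×item 1 + 2×item 4 → size 24, value 94.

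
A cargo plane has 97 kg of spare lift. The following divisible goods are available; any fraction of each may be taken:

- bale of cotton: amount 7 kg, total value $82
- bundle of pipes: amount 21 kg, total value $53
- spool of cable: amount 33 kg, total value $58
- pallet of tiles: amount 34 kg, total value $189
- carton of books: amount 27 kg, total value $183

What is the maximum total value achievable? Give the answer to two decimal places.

Take in order of value per unit:
- bale of cotton (82/7 per unit): all 7 → value 82, running total 82.00
- carton of books (183/27 per unit): all 27 → value 183, running total 265.00
- pallet of tiles (189/34 per unit): all 34 → value 189, running total 454.00
- bundle of pipes (53/21 per unit): all 21 → value 53, running total 507.00
- spool of cable (58/33 per unit): 8 of 33 → value 8×58/33 = 14.0606, running total 521.06
Total 521.06.

521.06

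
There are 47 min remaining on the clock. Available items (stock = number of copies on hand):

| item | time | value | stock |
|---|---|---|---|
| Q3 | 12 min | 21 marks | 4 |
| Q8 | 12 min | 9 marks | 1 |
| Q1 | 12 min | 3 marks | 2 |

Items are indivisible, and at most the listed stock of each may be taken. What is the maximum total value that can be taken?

Top feasible selections:
- 3×Q3: time 36, value 63
- 2×Q3 + 1×Q8: time 36, value 51
- 2×Q3 + 1×Q1: time 36, value 45
- 2×Q3: time 24, value 42
Best: 63 marks.

63 marks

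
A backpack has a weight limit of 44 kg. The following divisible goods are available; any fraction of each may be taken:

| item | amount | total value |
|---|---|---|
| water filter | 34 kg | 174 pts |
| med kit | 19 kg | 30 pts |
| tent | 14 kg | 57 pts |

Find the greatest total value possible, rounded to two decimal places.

214.71

Take in order of value per unit:
- water filter (174/34 per unit): all 34 → value 174, running total 174.00
- tent (57/14 per unit): 10 of 14 → value 10×57/14 = 40.7143, running total 214.71
Total 214.71.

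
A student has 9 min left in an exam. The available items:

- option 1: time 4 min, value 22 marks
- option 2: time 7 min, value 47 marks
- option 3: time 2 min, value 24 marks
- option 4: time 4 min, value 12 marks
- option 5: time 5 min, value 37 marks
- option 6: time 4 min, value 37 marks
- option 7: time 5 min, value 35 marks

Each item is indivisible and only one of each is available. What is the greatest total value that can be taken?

Check high-value combinations within 9 min:
- option 5+option 6: time 5+4=9, value 37+37=74
- option 6+option 7: time 4+5=9, value 37+35=72
- option 2+option 3: time 7+2=9, value 47+24=71
- option 3+option 6: time 2+4=6, value 24+37=61
- option 3+option 5: time 2+5=7, value 24+37=61
Best: 74 marks.

74 marks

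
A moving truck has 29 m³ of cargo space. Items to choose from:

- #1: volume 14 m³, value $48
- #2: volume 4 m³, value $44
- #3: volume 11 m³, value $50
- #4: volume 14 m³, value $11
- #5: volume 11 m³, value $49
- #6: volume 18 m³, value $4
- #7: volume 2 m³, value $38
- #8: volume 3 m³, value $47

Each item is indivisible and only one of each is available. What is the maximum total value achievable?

$190

This is a 0/1 knapsack; check combinations near the capacity.
- #2+#3+#5+#8: volume 4+11+11+3=29, value 44+50+49+47=190
- #3+#5+#7+#8: volume 11+11+2+3=27, value 50+49+38+47=184
- #2+#3+#5+#7: volume 4+11+11+2=28, value 44+50+49+38=181
- #2+#3+#7+#8: volume 4+11+2+3=20, value 44+50+38+47=179
- #2+#5+#7+#8: volume 4+11+2+3=20, value 44+49+38+47=178
Best: $190.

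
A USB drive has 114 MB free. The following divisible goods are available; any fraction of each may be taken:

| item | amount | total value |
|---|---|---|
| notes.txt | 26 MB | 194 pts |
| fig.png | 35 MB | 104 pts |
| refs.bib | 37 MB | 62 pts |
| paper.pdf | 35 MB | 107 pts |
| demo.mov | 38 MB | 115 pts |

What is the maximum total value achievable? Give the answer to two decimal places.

460.57

Take in order of value per unit:
- notes.txt (194/26 per unit): all 26 → value 194, running total 194.00
- paper.pdf (107/35 per unit): all 35 → value 107, running total 301.00
- demo.mov (115/38 per unit): all 38 → value 115, running total 416.00
- fig.png (104/35 per unit): 15 of 35 → value 15×104/35 = 44.5714, running total 460.57
Total 460.57.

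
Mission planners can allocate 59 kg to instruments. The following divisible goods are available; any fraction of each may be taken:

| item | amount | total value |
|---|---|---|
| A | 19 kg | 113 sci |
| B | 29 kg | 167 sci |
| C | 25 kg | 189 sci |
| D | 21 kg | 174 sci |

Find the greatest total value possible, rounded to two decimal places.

Take in order of value per unit:
- D (174/21 per unit): all 21 → value 174, running total 174.00
- C (189/25 per unit): all 25 → value 189, running total 363.00
- A (113/19 per unit): 13 of 19 → value 13×113/19 = 77.3158, running total 440.32
Total 440.32.

440.32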